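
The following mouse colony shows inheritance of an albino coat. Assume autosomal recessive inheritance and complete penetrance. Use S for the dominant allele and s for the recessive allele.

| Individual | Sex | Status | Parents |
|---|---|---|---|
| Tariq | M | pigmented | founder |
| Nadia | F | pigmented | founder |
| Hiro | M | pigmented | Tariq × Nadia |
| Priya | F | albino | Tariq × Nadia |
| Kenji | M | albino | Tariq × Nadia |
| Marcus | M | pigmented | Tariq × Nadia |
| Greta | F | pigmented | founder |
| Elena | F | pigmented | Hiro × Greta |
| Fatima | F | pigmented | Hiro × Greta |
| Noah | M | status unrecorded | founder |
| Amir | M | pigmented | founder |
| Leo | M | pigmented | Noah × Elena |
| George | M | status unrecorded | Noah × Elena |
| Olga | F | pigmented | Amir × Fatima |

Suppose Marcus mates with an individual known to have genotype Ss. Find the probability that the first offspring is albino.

1/6

Tariq is pigmented so carries S and passed s to Priya (ss), so Tariq is Ss.
Nadia is pigmented so carries S and passed s to Priya (ss), so Nadia is Ss.
Marcus is a pigmented offspring of Tariq (Ss) × Nadia (Ss), whose cross gives 1/4 SS : 1/2 Ss : 1/4 ss; conditioning on being pigmented, Marcus is SS with probability 1/3, Ss with probability 2/3.
Summing over parental genotype combinations, P(offspring is albino) = 2/3·1/4 = 1/6.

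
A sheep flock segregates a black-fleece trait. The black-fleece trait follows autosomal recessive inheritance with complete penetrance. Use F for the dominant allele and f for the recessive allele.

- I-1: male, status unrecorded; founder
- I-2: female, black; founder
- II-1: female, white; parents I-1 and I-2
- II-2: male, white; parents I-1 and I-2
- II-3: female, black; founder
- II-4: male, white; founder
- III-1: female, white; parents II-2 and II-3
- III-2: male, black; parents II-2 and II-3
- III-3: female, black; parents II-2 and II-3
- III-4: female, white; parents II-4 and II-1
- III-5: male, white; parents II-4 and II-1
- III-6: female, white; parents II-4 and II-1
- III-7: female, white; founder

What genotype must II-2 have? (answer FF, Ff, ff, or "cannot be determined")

From phenotype alone, II-2 is FF or Ff.
II-2 is white so carries F and received f from I-2 (ff), so II-2 is Ff.

Ff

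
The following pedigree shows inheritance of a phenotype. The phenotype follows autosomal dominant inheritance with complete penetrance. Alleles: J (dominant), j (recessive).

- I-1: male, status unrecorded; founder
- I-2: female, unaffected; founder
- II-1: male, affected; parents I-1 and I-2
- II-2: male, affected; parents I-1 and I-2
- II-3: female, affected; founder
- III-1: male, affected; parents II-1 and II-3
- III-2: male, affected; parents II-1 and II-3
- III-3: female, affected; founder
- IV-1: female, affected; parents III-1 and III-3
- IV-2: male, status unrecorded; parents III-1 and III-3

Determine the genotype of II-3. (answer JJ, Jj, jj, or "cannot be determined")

II-3's phenotype allows JJ or Jj, and no parent or child forces a single allele at both positions; consistent genotype assignments exist with II-3 as JJ or Jj.

cannot be determined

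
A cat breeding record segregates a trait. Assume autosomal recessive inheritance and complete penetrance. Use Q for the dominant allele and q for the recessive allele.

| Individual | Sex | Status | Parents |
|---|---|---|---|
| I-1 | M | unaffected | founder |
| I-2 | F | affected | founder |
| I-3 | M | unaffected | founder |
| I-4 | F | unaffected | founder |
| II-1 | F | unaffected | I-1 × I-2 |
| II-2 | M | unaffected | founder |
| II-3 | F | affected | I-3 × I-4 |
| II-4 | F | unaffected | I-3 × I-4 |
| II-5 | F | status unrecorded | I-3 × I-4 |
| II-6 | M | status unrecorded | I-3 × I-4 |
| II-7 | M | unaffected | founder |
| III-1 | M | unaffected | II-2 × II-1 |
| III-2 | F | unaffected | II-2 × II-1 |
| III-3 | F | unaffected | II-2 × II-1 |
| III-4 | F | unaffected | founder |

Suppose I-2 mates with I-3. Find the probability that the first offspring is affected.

1/2

I-2 is affected, so I-2 is qq.
I-3 is unaffected so carries Q and passed q to II-3 (qq), so I-3 is Qq.
The cross gives 1/2 Qq : 1/2 qq, so P(offspring is affected) = 1/2.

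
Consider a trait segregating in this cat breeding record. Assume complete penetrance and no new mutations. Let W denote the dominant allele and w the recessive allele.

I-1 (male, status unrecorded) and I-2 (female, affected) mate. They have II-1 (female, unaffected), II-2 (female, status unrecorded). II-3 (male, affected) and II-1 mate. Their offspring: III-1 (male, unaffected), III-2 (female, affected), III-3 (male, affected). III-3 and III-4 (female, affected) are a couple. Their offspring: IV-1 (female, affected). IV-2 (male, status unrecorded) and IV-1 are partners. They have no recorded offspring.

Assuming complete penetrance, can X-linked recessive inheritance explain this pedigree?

A consistent assignment under X-linked recessive exists: I-1 X^W Y, I-2 X^w X^w, II-1 X^W X^w, II-2 X^W X^w, II-3 X^w Y, III-1 X^W Y, III-2 X^w X^w, III-3 X^w Y, III-4 X^w X^w, IV-1 X^w X^w, IV-2 X^W Y.
In this assignment every recorded phenotype matches its genotype and every non-founder's genotype is obtainable from its parents' genotypes, so the pedigree is consistent.

Yes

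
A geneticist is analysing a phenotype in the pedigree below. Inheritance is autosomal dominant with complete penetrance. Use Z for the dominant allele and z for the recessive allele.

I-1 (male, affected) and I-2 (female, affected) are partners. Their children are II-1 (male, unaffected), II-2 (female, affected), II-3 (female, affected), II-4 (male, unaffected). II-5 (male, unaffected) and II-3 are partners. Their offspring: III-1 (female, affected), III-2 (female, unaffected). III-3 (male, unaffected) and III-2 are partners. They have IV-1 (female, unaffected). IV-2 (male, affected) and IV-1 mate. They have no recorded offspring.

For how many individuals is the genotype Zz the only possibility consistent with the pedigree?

Obligate heterozygotes: I-1 is affected so carries Z and passed z to II-1 (zz), so I-1 is Zz; I-2 is affected so carries Z and passed z to II-1 (zz), so I-2 is Zz; II-3 is affected so carries Z and passed z to III-2 (zz), so II-3 is Zz; III-1 is affected so carries Z and received z from II-5 (zz), so III-1 is Zz.
Every other individual is either homozygous by phenotype or has at least one consistent homozygous assignment, so the count is 4.

4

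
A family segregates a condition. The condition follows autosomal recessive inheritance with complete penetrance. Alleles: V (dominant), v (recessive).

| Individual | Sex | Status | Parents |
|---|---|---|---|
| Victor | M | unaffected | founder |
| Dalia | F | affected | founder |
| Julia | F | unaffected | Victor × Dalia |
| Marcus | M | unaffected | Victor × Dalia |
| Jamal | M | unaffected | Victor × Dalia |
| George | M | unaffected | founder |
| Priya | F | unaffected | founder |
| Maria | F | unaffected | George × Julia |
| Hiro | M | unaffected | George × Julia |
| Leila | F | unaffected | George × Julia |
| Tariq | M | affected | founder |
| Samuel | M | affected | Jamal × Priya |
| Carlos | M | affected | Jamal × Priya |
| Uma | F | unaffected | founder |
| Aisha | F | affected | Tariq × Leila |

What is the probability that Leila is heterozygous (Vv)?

Leila is unaffected so carries V and passed v to Aisha (vv), so Leila is Vv, giving P(Vv) = 1.

1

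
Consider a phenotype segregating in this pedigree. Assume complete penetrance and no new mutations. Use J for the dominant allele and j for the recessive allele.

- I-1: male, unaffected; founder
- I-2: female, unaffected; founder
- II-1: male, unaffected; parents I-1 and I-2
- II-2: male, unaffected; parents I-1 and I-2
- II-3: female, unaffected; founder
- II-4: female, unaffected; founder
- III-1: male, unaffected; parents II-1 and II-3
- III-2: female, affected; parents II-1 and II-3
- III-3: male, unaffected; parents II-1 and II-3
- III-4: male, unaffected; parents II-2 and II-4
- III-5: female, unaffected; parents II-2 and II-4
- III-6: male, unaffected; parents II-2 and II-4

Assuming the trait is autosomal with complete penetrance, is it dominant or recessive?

II-1 and II-3 are both unaffected yet have an affected child III-2. Under dominance, an affected child requires at least one affected parent, so the trait cannot be dominant.

recessive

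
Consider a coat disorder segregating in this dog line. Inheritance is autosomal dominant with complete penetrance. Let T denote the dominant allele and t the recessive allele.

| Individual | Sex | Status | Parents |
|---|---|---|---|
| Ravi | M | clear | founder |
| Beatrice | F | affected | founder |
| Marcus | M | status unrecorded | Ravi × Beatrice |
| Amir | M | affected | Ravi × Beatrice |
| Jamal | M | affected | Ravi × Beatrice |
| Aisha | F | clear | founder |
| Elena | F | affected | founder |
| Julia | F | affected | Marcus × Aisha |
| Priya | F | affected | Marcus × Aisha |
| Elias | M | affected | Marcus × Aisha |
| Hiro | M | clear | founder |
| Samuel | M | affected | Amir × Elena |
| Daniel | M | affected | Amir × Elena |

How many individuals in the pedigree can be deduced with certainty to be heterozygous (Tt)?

6

Obligate heterozygotes: Marcus passed T to Julia (Tt, whose t came from Aisha) and received t from Ravi (tt), so Marcus is Tt; Amir is affected so carries T and received t from Ravi (tt), so Amir is Tt; Jamal is affected so carries T and received t from Ravi (tt), so Jamal is Tt; Julia is affected so carries T and received t from Aisha (tt), so Julia is Tt; Priya is affected so carries T and received t from Aisha (tt), so Priya is Tt; Elias is affected so carries T and received t from Aisha (tt), so Elias is Tt.
Every other individual is either homozygous by phenotype or has at least one consistent homozygous assignment, so the count is 6.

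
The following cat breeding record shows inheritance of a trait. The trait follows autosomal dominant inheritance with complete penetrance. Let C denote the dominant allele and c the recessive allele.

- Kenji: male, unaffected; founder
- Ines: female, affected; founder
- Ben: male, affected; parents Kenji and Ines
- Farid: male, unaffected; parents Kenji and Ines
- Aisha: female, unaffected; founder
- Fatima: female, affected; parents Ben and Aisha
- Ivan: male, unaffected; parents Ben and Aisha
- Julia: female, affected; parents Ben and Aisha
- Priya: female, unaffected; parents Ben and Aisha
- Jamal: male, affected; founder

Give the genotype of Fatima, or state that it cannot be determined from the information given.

From phenotype alone, Fatima is CC or Cc.
Fatima is affected so carries C and received c from Aisha (cc), so Fatima is Cc.

Cc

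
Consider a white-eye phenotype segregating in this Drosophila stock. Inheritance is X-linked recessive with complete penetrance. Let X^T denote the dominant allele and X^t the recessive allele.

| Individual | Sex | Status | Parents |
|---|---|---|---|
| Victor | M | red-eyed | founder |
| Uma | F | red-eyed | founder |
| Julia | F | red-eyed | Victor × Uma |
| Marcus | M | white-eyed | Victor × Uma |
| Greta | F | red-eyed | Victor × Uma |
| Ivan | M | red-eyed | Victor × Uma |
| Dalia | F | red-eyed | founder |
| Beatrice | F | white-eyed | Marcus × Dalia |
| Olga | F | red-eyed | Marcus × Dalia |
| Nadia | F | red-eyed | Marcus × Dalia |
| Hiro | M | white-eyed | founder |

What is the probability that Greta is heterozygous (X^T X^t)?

Victor is red-eyed, so Victor is X^T Y.
Uma is red-eyed so carries T and passed t to Marcus (X^t Y), so Uma is X^T X^t.
Their cross gives offspring ratios 1/2 X^T X^T : 1/2 X^T X^t. Conditioning on Greta being red-eyed, P(X^T X^t) = 1/2 / 1 = 1/2.

1/2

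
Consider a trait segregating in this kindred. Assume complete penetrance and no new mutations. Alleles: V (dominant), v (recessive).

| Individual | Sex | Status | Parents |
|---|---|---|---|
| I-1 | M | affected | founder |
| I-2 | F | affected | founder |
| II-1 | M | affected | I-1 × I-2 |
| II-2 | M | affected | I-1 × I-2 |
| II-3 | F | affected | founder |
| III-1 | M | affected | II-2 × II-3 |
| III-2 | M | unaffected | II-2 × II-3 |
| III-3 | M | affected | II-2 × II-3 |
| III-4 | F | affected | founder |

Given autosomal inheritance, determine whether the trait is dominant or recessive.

dominant

II-2 and II-3 are both affected yet have an unaffected child III-2. Under a recessive model two affected parents are homozygous and every child would be affected, so the trait cannot be recessive.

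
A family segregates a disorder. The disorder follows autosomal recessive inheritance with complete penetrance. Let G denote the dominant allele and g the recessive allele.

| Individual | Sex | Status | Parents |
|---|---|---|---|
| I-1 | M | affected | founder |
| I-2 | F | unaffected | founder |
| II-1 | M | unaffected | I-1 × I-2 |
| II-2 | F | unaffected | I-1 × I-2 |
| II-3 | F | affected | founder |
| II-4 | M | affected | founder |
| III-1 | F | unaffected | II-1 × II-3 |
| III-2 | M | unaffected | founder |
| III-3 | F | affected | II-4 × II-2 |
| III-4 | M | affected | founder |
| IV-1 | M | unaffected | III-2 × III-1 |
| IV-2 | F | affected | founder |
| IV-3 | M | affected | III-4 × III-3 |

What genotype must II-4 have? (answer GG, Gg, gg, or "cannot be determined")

II-4 is affected, so II-4 is gg.

gg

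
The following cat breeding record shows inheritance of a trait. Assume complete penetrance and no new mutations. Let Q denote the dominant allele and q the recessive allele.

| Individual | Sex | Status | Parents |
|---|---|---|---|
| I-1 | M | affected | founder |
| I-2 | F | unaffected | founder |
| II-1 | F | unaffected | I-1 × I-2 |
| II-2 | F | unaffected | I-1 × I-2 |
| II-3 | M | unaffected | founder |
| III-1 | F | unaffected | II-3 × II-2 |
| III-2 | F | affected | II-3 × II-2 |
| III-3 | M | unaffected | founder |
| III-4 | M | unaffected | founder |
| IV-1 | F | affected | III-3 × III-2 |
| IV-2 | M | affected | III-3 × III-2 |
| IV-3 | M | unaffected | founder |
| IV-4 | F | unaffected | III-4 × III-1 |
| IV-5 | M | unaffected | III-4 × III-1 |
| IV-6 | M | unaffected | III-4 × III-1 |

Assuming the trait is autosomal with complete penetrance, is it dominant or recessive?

recessive

II-3 and II-2 are both unaffected yet have an affected child III-2. Under dominance, an affected child requires at least one affected parent, so the trait cannot be dominant.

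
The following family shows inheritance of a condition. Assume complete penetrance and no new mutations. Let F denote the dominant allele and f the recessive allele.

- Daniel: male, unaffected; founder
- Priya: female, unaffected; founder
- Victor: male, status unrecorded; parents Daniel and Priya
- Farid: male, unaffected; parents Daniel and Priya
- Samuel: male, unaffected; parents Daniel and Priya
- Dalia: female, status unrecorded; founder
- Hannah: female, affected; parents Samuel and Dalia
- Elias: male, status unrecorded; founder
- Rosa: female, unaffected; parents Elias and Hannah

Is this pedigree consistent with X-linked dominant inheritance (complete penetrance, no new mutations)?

Yes

A consistent assignment under X-linked dominant exists: Daniel X^f Y, Priya X^f X^f, Victor X^f Y, Farid X^f Y, Samuel X^f Y, Dalia X^F X^F, Hannah X^F X^f, Elias X^f Y, Rosa X^f X^f.
In this assignment every recorded phenotype matches its genotype and every non-founder's genotype is obtainable from its parents' genotypes, so the pedigree is consistent.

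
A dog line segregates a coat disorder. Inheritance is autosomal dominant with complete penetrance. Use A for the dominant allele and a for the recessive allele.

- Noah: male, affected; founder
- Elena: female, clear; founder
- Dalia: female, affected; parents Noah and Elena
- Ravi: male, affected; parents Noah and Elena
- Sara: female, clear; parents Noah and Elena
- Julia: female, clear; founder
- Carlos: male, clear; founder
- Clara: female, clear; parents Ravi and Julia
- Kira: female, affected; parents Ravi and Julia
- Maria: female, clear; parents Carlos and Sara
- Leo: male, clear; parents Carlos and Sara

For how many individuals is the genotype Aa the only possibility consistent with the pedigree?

Obligate heterozygotes: Noah is affected so carries A and passed a to Sara (aa), so Noah is Aa; Dalia is affected so carries A and received a from Elena (aa), so Dalia is Aa; Ravi is affected so carries A and received a from Elena (aa), so Ravi is Aa; Kira is affected so carries A and received a from Julia (aa), so Kira is Aa.
Every other individual is either homozygous by phenotype or has at least one consistent homozygous assignment, so the count is 4.

4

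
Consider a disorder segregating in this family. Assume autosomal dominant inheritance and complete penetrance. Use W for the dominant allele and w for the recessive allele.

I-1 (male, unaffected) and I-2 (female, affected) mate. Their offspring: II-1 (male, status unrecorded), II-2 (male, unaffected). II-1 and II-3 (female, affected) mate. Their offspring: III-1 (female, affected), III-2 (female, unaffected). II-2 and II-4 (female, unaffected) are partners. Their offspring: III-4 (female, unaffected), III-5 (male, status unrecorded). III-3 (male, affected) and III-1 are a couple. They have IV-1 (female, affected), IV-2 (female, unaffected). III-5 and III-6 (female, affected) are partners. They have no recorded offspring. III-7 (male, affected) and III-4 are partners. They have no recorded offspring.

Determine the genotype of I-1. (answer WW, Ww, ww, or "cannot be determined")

ww

I-1 is unaffected, so I-1 is ww.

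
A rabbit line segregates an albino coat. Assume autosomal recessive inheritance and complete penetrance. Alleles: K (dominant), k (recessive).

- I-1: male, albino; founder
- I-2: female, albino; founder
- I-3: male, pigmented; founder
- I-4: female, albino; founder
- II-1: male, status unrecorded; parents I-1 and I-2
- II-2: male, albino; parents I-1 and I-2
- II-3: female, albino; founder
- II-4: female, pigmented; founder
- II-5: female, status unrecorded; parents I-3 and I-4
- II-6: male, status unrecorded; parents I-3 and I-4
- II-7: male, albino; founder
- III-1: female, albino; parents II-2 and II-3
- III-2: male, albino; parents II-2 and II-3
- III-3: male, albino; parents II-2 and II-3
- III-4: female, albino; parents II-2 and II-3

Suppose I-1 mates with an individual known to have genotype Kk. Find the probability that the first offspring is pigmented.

I-1 is albino, so I-1 is kk.
The cross gives 1/2 Kk : 1/2 kk, so P(offspring is pigmented) = 1/2.

1/2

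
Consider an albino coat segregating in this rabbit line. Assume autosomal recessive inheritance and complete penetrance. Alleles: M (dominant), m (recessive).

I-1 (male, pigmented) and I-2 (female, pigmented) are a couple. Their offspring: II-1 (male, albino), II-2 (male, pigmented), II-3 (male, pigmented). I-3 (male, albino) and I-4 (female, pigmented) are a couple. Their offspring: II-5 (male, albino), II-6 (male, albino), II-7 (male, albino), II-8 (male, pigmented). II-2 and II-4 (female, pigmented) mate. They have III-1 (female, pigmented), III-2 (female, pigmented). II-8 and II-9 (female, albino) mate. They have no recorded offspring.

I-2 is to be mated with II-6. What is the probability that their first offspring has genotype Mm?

I-2 is pigmented so carries M and passed m to II-1 (mm), so I-2 is Mm.
II-6 is albino, so II-6 is mm.
The cross gives 1/2 Mm : 1/2 mm, so P(offspring has genotype Mm) = 1/2.

1/2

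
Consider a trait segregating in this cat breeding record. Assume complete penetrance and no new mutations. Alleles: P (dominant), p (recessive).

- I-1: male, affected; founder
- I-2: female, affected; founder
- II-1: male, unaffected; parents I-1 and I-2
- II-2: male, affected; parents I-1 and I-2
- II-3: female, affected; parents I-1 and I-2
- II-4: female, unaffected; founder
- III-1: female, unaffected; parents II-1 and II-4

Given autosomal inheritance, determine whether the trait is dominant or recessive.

dominant

I-1 and I-2 are both affected yet have an unaffected child II-1. Under a recessive model two affected parents are homozygous and every child would be affected, so the trait cannot be recessive.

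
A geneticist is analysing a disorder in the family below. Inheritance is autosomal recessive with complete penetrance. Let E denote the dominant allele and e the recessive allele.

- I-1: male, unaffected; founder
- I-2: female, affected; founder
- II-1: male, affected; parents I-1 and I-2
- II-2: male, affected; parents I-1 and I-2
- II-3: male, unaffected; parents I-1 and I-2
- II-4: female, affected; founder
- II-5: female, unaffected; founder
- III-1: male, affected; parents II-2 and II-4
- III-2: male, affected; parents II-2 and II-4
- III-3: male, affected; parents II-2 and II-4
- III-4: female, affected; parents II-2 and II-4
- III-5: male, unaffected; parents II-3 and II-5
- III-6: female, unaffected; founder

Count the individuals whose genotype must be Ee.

2

Obligate heterozygotes: I-1 is unaffected so carries E and passed e to II-1 (ee), so I-1 is Ee; II-3 is unaffected so carries E and received e from I-2 (ee), so II-3 is Ee.
Every other individual is either homozygous by phenotype or has at least one consistent homozygous assignment, so the count is 2.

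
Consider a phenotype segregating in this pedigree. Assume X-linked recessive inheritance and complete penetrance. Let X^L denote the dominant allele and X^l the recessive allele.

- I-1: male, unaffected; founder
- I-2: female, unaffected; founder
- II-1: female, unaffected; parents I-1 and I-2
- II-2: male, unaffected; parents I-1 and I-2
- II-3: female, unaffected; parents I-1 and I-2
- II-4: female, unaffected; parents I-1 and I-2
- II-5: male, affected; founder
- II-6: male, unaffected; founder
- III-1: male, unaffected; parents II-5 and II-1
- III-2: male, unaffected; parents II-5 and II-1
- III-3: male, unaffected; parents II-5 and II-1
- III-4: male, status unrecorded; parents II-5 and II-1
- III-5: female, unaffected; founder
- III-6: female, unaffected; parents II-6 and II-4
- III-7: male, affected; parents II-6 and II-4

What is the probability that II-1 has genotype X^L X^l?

I-1 is unaffected, so I-1 is X^L Y.
I-2 is unaffected so carries L and passed l to II-4 (X^L X^l, whose L came from I-1), so I-2 is X^L X^l.
Their cross gives offspring ratios 1/2 X^L X^L : 1/2 X^L X^l. Conditioning on II-1 being unaffected, P(X^L X^l) = 1/2 / 1 = 1/2 before taking II-1's own offspring into account.
II-5 is affected, so II-5 is X^l Y.
Now use II-1's offspring. Probability of each recorded status — unaffected son III-1: 1/2 if II-1 is X^L X^l, 1 if X^L X^L; unaffected son III-2: 1/2 if II-1 is X^L X^l, 1 if X^L X^L; unaffected son III-3: 1/2 if II-1 is X^L X^l, 1 if X^L X^L. (III-4: equally likely either way, so uninformative.)
Bayes: P(X^L X^l) = 1/2·1/8 / (1/2·1/8 + 1/2·1) = 1/9.

1/9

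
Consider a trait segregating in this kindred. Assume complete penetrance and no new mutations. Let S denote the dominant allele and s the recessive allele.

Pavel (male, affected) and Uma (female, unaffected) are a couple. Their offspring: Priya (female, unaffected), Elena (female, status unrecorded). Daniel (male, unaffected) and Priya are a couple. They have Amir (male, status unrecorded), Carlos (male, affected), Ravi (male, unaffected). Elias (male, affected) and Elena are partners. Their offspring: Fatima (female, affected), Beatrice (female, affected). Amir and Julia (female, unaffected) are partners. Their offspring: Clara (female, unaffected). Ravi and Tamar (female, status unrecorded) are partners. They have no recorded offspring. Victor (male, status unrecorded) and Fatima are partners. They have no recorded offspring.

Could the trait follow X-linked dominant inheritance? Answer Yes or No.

No

Under X-linked dominant, Priya (unaffected, female) cannot arise from Pavel (affected) × Uma (unaffected).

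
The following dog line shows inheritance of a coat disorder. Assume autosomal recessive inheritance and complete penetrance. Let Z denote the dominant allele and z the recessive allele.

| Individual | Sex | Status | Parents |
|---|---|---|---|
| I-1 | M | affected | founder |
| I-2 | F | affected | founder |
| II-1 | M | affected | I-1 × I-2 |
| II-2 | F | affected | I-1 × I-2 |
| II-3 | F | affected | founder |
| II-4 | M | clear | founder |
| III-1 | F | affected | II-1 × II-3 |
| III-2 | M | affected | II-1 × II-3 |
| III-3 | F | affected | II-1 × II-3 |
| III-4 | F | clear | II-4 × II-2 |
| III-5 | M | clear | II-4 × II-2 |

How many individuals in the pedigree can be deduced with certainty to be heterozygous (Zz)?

Obligate heterozygotes: III-4 is clear so carries Z and received z from II-2 (zz), so III-4 is Zz; III-5 is clear so carries Z and received z from II-2 (zz), so III-5 is Zz.
Every other individual is either homozygous by phenotype or has at least one consistent homozygous assignment, so the count is 2.

2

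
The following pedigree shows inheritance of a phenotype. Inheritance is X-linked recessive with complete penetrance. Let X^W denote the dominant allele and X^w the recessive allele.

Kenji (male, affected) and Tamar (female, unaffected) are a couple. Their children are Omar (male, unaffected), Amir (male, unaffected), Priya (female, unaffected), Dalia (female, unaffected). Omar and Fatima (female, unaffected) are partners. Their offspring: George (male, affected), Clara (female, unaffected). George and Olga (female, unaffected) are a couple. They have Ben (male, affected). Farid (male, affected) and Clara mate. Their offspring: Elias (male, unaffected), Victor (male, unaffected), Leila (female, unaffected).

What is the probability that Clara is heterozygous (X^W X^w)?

Omar is unaffected, so Omar is X^W Y.
Fatima is unaffected so carries W and passed w to George (X^w Y), so Fatima is X^W X^w.
Their cross gives offspring ratios 1/2 X^W X^W : 1/2 X^W X^w. Conditioning on Clara being unaffected, P(X^W X^w) = 1/2 / 1 = 1/2 before taking Clara's own offspring into account.
Farid is affected, so Farid is X^w Y.
Now use Clara's offspring. Probability of each recorded status — unaffected son Elias: 1/2 if Clara is X^W X^w, 1 if X^W X^W; unaffected son Victor: 1/2 if Clara is X^W X^w, 1 if X^W X^W; unaffected daughter Leila: 1/2 if Clara is X^W X^w, 1 if X^W X^W.
Bayes: P(X^W X^w) = 1/2·1/8 / (1/2·1/8 + 1/2·1) = 1/9.

1/9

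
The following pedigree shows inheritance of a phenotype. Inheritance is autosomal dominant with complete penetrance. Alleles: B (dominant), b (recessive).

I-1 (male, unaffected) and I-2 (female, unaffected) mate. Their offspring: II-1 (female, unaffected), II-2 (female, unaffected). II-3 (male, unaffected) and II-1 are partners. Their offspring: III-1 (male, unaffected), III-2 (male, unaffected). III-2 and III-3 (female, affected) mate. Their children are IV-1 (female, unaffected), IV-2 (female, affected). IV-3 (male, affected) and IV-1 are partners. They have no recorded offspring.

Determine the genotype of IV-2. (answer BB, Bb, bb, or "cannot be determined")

From phenotype alone, IV-2 is BB or Bb.
IV-2 is affected so carries B and received b from III-2 (bb), so IV-2 is Bb.

Bb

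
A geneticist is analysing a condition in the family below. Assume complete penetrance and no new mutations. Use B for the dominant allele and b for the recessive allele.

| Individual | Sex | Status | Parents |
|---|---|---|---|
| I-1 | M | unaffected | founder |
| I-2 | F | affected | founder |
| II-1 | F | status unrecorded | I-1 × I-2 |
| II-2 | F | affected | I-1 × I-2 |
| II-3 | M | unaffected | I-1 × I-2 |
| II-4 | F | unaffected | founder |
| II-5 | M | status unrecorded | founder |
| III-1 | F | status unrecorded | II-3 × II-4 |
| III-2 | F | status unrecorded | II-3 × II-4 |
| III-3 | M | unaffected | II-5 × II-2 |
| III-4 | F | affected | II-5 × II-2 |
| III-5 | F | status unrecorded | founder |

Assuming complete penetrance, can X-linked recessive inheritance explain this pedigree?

Under X-linked recessive, II-2 (affected, female) cannot arise from I-1 (unaffected) × I-2 (affected).

No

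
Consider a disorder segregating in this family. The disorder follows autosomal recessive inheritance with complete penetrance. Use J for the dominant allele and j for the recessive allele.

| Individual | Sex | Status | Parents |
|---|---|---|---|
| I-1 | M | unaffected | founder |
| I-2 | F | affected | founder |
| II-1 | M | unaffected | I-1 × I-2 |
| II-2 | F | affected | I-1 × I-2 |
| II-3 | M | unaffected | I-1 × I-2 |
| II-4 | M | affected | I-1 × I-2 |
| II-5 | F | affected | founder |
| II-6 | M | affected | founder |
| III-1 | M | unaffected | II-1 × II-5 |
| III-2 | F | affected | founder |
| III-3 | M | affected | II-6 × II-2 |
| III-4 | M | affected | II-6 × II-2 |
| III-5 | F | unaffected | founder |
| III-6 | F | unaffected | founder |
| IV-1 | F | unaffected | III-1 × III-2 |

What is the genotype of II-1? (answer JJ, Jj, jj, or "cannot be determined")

From phenotype alone, II-1 is JJ or Jj.
II-1 is unaffected so carries J and received j from I-2 (jj), so II-1 is Jj.

Jj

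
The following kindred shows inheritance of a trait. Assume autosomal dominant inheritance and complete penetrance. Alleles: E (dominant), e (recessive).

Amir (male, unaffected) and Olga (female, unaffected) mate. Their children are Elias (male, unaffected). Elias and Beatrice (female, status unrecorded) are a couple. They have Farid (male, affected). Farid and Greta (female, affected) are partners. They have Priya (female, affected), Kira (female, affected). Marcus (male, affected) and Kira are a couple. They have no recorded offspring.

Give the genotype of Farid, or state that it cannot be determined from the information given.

Ee

From phenotype alone, Farid is EE or Ee.
Farid is affected so carries E and received e from Elias (ee), so Farid is Ee.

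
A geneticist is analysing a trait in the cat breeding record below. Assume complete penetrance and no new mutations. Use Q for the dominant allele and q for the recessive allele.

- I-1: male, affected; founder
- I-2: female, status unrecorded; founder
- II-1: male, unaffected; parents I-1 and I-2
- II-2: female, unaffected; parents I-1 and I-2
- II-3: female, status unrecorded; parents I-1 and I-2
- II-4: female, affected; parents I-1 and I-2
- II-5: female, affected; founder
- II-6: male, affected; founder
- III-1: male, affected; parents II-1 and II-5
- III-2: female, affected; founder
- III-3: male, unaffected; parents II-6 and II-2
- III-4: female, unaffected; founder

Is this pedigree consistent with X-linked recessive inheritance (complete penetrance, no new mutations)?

Yes

A consistent assignment under X-linked recessive exists: I-1 X^q Y, I-2 X^Q X^q, II-1 X^Q Y, II-2 X^Q X^q, II-3 X^Q X^q, II-4 X^q X^q, II-5 X^q X^q, II-6 X^q Y, III-1 X^q Y, III-2 X^q X^q, III-3 X^Q Y, III-4 X^Q X^Q.
In this assignment every recorded phenotype matches its genotype and every non-founder's genotype is obtainable from its parents' genotypes, so the pedigree is consistent.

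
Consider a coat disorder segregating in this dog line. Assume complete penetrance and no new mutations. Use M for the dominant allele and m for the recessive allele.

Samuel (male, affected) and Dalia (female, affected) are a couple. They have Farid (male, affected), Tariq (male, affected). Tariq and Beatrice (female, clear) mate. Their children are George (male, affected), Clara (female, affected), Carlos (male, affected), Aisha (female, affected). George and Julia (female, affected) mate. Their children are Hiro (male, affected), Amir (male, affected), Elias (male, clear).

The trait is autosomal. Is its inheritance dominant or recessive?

George and Julia are both affected yet have a clear child Elias. Under a recessive model two affected parents are homozygous and every child would be affected, so the trait cannot be recessive.

dominant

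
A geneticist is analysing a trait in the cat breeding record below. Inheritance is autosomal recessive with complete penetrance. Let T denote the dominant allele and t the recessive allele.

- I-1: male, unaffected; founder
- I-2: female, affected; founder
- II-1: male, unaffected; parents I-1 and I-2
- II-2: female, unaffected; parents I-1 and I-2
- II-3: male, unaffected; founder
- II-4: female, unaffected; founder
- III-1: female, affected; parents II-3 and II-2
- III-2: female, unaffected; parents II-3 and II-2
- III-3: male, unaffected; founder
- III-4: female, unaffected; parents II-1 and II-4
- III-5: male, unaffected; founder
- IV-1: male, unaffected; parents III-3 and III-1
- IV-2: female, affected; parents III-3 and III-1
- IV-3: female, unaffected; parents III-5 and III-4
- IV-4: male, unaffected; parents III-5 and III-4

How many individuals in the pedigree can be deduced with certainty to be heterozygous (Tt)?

Obligate heterozygotes: II-1 is unaffected so carries T and received t from I-2 (tt), so II-1 is Tt; II-2 is unaffected so carries T and received t from I-2 (tt), so II-2 is Tt; II-3 is unaffected so carries T and passed t to III-1 (tt), so II-3 is Tt; III-3 is unaffected so carries T and passed t to IV-2 (tt), so III-3 is Tt; IV-1 is unaffected so carries T and received t from III-1 (tt), so IV-1 is Tt.
Every other individual is either homozygous by phenotype or has at least one consistent homozygous assignment, so the count is 5.

5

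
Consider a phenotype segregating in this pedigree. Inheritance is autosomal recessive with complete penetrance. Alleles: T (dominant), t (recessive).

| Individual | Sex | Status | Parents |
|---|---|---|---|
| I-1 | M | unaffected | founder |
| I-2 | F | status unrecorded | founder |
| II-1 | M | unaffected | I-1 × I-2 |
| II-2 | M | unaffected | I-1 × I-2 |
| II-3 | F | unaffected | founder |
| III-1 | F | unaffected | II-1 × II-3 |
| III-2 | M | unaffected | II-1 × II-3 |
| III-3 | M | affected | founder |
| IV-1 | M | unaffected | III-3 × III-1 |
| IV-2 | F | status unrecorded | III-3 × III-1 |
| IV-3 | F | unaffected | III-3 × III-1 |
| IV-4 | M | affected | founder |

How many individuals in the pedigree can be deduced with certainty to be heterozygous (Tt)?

2

Obligate heterozygotes: IV-1 is unaffected so carries T and received t from III-3 (tt), so IV-1 is Tt; IV-3 is unaffected so carries T and received t from III-3 (tt), so IV-3 is Tt.
Every other individual is either homozygous by phenotype or has at least one consistent homozygous assignment, so the count is 2.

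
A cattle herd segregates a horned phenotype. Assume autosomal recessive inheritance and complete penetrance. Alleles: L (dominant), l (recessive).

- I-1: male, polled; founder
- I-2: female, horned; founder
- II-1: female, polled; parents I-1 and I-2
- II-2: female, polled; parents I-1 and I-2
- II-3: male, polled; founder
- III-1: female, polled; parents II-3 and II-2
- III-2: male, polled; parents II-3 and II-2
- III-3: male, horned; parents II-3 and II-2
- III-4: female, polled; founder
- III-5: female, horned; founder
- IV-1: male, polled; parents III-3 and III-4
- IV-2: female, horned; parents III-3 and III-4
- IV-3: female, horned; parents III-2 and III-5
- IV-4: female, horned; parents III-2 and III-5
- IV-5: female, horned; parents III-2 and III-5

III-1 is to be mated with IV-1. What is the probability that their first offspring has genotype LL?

1/3

II-3 is polled so carries L and passed l to III-3 (ll), so II-3 is Ll.
II-2 is polled so carries L and received l from I-2 (ll), so II-2 is Ll.
III-1 is a polled offspring of II-3 (Ll) × II-2 (Ll), whose cross gives 1/4 LL : 1/2 Ll : 1/4 ll; conditioning on being polled, III-1 is LL with probability 1/3, Ll with probability 2/3.
IV-1 is polled so carries L and received l from III-3 (ll), so IV-1 is Ll.
Summing over parental genotype combinations, P(offspring has genotype LL) = 1/3·1/2 + 2/3·1/4 = 1/3.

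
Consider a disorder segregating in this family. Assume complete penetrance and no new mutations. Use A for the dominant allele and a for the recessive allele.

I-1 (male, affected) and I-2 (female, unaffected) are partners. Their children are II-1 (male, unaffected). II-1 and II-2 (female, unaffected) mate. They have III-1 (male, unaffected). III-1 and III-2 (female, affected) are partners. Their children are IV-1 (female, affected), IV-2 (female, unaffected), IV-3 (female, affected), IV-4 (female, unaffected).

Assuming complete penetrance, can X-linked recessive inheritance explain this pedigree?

Under X-linked recessive, IV-1 (affected, female) cannot arise from III-1 (unaffected) × III-2 (affected).

No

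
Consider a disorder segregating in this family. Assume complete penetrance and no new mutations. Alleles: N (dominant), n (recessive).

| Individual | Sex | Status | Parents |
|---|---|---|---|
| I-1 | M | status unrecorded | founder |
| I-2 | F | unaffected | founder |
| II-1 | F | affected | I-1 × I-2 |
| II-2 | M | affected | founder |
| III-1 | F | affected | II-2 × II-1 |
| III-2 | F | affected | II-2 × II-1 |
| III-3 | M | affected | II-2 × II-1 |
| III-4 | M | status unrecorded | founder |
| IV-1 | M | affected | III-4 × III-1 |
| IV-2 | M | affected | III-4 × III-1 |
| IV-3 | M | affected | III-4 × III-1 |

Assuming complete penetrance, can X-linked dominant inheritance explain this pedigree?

Yes

A consistent assignment under X-linked dominant exists: I-1 X^N Y, I-2 X^n X^n, II-1 X^N X^n, II-2 X^N Y, III-1 X^N X^N, III-2 X^N X^N, III-3 X^N Y, III-4 X^N Y, IV-1 X^N Y, IV-2 X^N Y, IV-3 X^N Y.
In this assignment every recorded phenotype matches its genotype and every non-founder's genotype is obtainable from its parents' genotypes, so the pedigree is consistent.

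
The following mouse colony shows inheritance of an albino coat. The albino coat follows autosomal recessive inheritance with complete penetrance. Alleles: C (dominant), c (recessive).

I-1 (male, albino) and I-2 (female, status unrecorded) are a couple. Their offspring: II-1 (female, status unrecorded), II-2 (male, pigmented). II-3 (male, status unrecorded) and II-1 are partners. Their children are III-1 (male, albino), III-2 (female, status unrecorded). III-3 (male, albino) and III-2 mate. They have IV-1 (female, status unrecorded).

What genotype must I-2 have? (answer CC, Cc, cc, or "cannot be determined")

I-2's phenotype is unrecorded, and no parent or child forces a single allele at both positions; consistent genotype assignments exist with I-2 as CC or Cc.

cannot be determined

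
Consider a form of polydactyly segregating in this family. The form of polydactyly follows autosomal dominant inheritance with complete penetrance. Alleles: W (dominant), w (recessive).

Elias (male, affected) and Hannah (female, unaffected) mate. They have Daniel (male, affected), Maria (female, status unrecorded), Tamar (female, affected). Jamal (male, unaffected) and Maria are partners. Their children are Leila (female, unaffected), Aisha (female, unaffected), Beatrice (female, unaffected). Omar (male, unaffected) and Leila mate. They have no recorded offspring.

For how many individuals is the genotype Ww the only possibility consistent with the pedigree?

2

Obligate heterozygotes: Daniel is affected so carries W and received w from Hannah (ww), so Daniel is Ww; Tamar is affected so carries W and received w from Hannah (ww), so Tamar is Ww.
Every other individual is either homozygous by phenotype or has at least one consistent homozygous assignment, so the count is 2.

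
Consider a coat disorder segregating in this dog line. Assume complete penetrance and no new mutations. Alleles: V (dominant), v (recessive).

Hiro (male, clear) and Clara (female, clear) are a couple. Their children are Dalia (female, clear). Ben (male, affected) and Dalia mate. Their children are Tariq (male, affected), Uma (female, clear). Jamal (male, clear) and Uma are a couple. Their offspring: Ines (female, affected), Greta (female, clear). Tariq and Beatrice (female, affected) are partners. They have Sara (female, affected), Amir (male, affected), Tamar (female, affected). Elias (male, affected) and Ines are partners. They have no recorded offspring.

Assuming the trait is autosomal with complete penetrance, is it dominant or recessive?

recessive

Jamal and Uma are both clear yet have an affected child Ines. Under dominance, an affected child requires at least one affected parent, so the trait cannot be dominant.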